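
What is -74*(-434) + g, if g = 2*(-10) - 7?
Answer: 32089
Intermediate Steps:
g = -27 (g = -20 - 7 = -27)
-74*(-434) + g = -74*(-434) - 27 = 32116 - 27 = 32089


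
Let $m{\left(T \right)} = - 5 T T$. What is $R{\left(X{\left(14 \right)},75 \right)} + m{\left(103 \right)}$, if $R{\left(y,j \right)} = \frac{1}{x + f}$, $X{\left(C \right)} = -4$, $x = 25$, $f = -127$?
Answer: $- \frac{5410591}{102} \approx -53045.0$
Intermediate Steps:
$m{\left(T \right)} = - 5 T^{2}$
$R{\left(y,j \right)} = - \frac{1}{102}$ ($R{\left(y,j \right)} = \frac{1}{25 - 127} = \frac{1}{-102} = - \frac{1}{102}$)
$R{\left(X{\left(14 \right)},75 \right)} + m{\left(103 \right)} = - \frac{1}{102} - 5 \cdot 103^{2} = - \frac{1}{102} - 53045 = - \frac{5410591}{102}$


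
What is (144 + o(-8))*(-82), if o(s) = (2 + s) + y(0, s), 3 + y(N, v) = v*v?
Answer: -16318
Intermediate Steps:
y(N, v) = -3 + v² (y(N, v) = -3 + v*v = -3 + v²)
o(s) = -1 + s + s² (o(s) = (2 + s) + (-3 + s²) = -1 + s + s²)
(144 + o(-8))*(-82) = (144 + (-1 - 8 + (-8)²))*(-82) = (144 + (-1 - 8 + 64))*(-82) = (144 + 55)*(-82) = 199*(-82) = -16318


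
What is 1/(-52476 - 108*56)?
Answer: -1/58524 ≈ -1.7087e-5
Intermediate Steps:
1/(-52476 - 108*56) = 1/(-52476 - 6048) = 1/(-58524) = -1/58524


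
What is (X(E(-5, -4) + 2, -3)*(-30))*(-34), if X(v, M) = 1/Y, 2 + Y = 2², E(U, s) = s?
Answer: 510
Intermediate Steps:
Y = 2 (Y = -2 + 2² = -2 + 4 = 2)
X(v, M) = ½ (X(v, M) = 1/2 = ½)
(X(E(-5, -4) + 2, -3)*(-30))*(-34) = ((½)*(-30))*(-34) = -15*(-34) = 510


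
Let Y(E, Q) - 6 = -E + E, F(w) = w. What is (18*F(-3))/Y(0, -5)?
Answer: -9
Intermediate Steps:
Y(E, Q) = 6 (Y(E, Q) = 6 + (-E + E) = 6 + 0 = 6)
(18*F(-3))/Y(0, -5) = (18*(-3))/6 = -54*⅙ = -9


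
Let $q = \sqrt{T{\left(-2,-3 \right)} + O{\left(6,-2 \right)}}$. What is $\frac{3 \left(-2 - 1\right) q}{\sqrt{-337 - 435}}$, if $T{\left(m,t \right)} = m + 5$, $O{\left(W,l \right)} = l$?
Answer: $\frac{9 i \sqrt{193}}{386} \approx 0.32392 i$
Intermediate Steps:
$T{\left(m,t \right)} = 5 + m$
$q = 1$ ($q = \sqrt{\left(5 - 2\right) - 2} = \sqrt{3 - 2} = \sqrt{1} = 1$)
$\frac{3 \left(-2 - 1\right) q}{\sqrt{-337 - 435}} = \frac{3 \left(-2 - 1\right) 1}{\sqrt{-337 - 435}} = \frac{3 \left(-3\right) 1}{\sqrt{-772}} = \frac{\left(-9\right) 1}{2 i \sqrt{193}} = - 9 \left(- \frac{i \sqrt{193}}{386}\right) = \frac{9 i \sqrt{193}}{386}$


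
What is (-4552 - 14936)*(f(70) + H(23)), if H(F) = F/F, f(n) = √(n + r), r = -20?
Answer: -19488 - 97440*√2 ≈ -1.5729e+5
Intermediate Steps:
f(n) = √(-20 + n) (f(n) = √(n - 20) = √(-20 + n))
H(F) = 1
(-4552 - 14936)*(f(70) + H(23)) = (-4552 - 14936)*(√(-20 + 70) + 1) = -19488*(√50 + 1) = -19488*(5*√2 + 1) = -19488*(1 + 5*√2) = -19488 - 97440*√2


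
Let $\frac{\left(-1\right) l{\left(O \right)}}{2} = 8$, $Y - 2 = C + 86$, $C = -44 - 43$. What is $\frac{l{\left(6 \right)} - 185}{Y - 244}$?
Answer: $\frac{67}{81} \approx 0.82716$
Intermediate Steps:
$C = -87$
$Y = 1$ ($Y = 2 + \left(-87 + 86\right) = 2 - 1 = 1$)
$l{\left(O \right)} = -16$ ($l{\left(O \right)} = \left(-2\right) 8 = -16$)
$\frac{l{\left(6 \right)} - 185}{Y - 244} = \frac{-16 - 185}{1 - 244} = - \frac{201}{-243} = \left(-201\right) \left(- \frac{1}{243}\right) = \frac{67}{81}$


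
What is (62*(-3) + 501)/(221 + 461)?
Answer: 315/682 ≈ 0.46188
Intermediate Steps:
(62*(-3) + 501)/(221 + 461) = (-186 + 501)/682 = 315*(1/682) = 315/682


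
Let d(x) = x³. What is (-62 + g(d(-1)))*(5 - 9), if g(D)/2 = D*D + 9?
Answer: 168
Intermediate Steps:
g(D) = 18 + 2*D² (g(D) = 2*(D*D + 9) = 2*(D² + 9) = 2*(9 + D²) = 18 + 2*D²)
(-62 + g(d(-1)))*(5 - 9) = (-62 + (18 + 2*((-1)³)²))*(5 - 9) = (-62 + (18 + 2*(-1)²))*(-4) = (-62 + (18 + 2*1))*(-4) = (-62 + (18 + 2))*(-4) = (-62 + 20)*(-4) = -42*(-4) = 168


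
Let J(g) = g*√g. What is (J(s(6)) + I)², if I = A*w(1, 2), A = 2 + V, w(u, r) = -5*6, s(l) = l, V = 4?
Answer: 32616 - 2160*√6 ≈ 27325.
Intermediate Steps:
J(g) = g^(3/2)
w(u, r) = -30
A = 6 (A = 2 + 4 = 6)
I = -180 (I = 6*(-30) = -180)
(J(s(6)) + I)² = (6^(3/2) - 180)² = (6*√6 - 180)² = (-180 + 6*√6)²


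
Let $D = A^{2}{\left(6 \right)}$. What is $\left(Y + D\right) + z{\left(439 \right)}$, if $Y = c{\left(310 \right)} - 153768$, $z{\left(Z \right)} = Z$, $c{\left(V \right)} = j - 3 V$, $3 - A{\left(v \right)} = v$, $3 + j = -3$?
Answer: $-154256$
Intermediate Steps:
$j = -6$ ($j = -3 - 3 = -6$)
$A{\left(v \right)} = 3 - v$
$D = 9$ ($D = \left(3 - 6\right)^{2} = \left(-3\right)^{2} = 9$)
$c{\left(V \right)} = -6 - 3 V$
$Y = -154704$ ($Y = \left(-6 - 930\right) - 153768 = -936 - 153768 = -154704$)
$\left(Y + D\right) + z{\left(439 \right)} = \left(-154704 + 9\right) + 439 = -154695 + 439 = -154256$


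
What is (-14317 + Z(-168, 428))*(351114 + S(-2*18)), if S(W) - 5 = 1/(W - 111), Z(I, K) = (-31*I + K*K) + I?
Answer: 2992040486748/49 ≈ 6.1062e+10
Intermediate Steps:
Z(I, K) = K**2 - 30*I (Z(I, K) = (-31*I + K**2) + I = (K**2 - 31*I) + I = K**2 - 30*I)
S(W) = 5 + 1/(-111 + W) (S(W) = 5 + 1/(W - 111) = 5 + 1/(-111 + W))
(-14317 + Z(-168, 428))*(351114 + S(-2*18)) = (-14317 + (428**2 - 30*(-168)))*(351114 + (-554 + 5*(-2*18))/(-111 - 2*18)) = (-14317 + (183184 + 5040))*(351114 + (-554 + 5*(-36))/(-111 - 36)) = (-14317 + 188224)*(351114 + (-554 - 180)/(-147)) = 173907*(351114 - 1/147*(-734)) = 173907*(351114 + 734/147) = 173907*(51614492/147) = 2992040486748/49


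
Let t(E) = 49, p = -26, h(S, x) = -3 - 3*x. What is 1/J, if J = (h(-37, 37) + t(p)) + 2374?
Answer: 1/2309 ≈ 0.00043309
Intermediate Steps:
J = 2309 (J = ((-3 - 3*37) + 49) + 2374 = ((-3 - 111) + 49) + 2374 = (-114 + 49) + 2374 = -65 + 2374 = 2309)
1/J = 1/2309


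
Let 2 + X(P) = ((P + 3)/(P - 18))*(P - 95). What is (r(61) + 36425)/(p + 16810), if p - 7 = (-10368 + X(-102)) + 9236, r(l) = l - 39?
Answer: 1457880/620819 ≈ 2.3483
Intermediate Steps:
r(l) = -39 + l
X(P) = -2 + (-95 + P)*(3 + P)/(-18 + P) (X(P) = -2 + ((P + 3)/(P - 18))*(P - 95) = -2 + ((3 + P)/(-18 + P))*(-95 + P) = -2 + (-95 + P)*(3 + P)/(-18 + P))
p = -51581/40 (p = 7 + ((-10368 + (-249 + (-102)² - 94*(-102))/(-18 - 102)) + 9236) = 7 + ((-10368 + (-249 + 10404 + 9588)/(-120)) + 9236) = 7 + ((-10368 - 1/120*19743) + 9236) = 7 + ((-10368 - 6581/40) + 9236) = 7 + (-421301/40 + 9236) = 7 - 51861/40 = -51581/40 ≈ -1289.5)
(r(61) + 36425)/(p + 16810) = ((-39 + 61) + 36425)/(-51581/40 + 16810) = (22 + 36425)/(620819/40) = 36447*(40/620819) = 1457880/620819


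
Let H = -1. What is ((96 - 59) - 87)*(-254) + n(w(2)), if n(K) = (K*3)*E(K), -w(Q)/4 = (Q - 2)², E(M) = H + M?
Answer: 12700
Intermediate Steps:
E(M) = -1 + M
w(Q) = -4*(-2 + Q)² (w(Q) = -4*(Q - 2)² = -4*(-2 + Q)²)
n(K) = 3*K*(-1 + K) (n(K) = (K*3)*(-1 + K) = (3*K)*(-1 + K) = 3*K*(-1 + K))
((96 - 59) - 87)*(-254) + n(w(2)) = ((96 - 59) - 87)*(-254) + 3*(-4*(-2 + 2)²)*(-1 - 4*(-2 + 2)²) = (37 - 87)*(-254) + 3*(-4*0²)*(-1 - 4*0²) = -50*(-254) + 3*(-4*0)*(-1 - 4*0) = 12700 + 3*0*(-1 + 0) = 12700 + 3*0*(-1) = 12700 + 0 = 12700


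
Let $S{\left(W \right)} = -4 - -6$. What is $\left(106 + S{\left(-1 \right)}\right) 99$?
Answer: $10692$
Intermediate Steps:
$S{\left(W \right)} = 2$ ($S{\left(W \right)} = -4 + 6 = 2$)
$\left(106 + S{\left(-1 \right)}\right) 99 = \left(106 + 2\right) 99 = 108 \cdot 99 = 10692$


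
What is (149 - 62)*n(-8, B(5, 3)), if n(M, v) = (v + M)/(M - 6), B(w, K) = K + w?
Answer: 0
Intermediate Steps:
n(M, v) = (M + v)/(-6 + M)
(149 - 62)*n(-8, B(5, 3)) = (149 - 62)*((-8 + (3 + 5))/(-6 - 8)) = 87*((-8 + 8)/(-14)) = 87*(-1/14*0) = 87*0 = 0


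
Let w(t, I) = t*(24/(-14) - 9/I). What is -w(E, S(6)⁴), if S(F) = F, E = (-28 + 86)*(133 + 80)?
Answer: 3572365/168 ≈ 21264.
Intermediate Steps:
E = 12354 (E = 58*213 = 12354)
w(t, I) = t*(-12/7 - 9/I) (w(t, I) = t*(24*(-1/14) - 9/I) = t*(-12/7 - 9/I))
-w(E, S(6)⁴) = -(-12/7*12354 - 9*12354/6⁴) = -(-148248/7 - 9*12354/1296) = -(-148248/7 - 9*12354*1/1296) = -(-148248/7 - 2059/24) = -1*(-3572365/168) = 3572365/168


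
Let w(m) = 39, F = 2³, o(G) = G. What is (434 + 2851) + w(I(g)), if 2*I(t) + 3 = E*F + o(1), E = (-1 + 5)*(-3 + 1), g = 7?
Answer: 3324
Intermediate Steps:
F = 8
E = -8 (E = 4*(-2) = -8)
I(t) = -33 (I(t) = -3/2 + (-8*8 + 1)/2 = -3/2 + (-64 + 1)/2 = -3/2 + (½)*(-63) = -3/2 - 63/2 = -33)
(434 + 2851) + w(I(g)) = (434 + 2851) + 39 = 3285 + 39 = 3324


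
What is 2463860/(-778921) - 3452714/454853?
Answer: -3810085554174/354294553613 ≈ -10.754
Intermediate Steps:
2463860/(-778921) - 3452714/454853 = 2463860*(-1/778921) - 3452714*1/454853 = -2463860/778921 - 3452714/454853 = -3810085554174/354294553613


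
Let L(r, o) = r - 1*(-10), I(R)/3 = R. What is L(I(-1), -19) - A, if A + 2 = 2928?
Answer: -2919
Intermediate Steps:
A = 2926 (A = -2 + 2928 = 2926)
I(R) = 3*R
L(r, o) = 10 + r (L(r, o) = r + 10 = 10 + r)
L(I(-1), -19) - A = (10 + 3*(-1)) - 1*2926 = (10 - 3) - 2926 = 7 - 2926 = -2919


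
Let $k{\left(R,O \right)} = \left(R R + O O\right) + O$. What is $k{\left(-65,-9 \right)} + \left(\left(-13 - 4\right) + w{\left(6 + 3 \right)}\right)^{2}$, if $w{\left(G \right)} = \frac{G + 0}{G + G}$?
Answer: $\frac{18277}{4} \approx 4569.3$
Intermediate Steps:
$k{\left(R,O \right)} = O + O^{2} + R^{2}$ ($k{\left(R,O \right)} = \left(R^{2} + O^{2}\right) + O = \left(O^{2} + R^{2}\right) + O = O + O^{2} + R^{2}$)
$w{\left(G \right)} = \frac{1}{2}$ ($w{\left(G \right)} = \frac{G}{2 G} = G \frac{1}{2 G} = \frac{1}{2}$)
$k{\left(-65,-9 \right)} + \left(\left(-13 - 4\right) + w{\left(6 + 3 \right)}\right)^{2} = \left(-9 + \left(-9\right)^{2} + \left(-65\right)^{2}\right) + \left(\left(-13 - 4\right) + \frac{1}{2}\right)^{2} = \left(-9 + 81 + 4225\right) + \left(\left(-13 - 4\right) + \frac{1}{2}\right)^{2} = 4297 + \left(-17 + \frac{1}{2}\right)^{2} = 4297 + \left(- \frac{33}{2}\right)^{2} = 4297 + \frac{1089}{4} = \frac{18277}{4}$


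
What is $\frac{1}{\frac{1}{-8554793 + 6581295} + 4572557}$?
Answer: $\frac{1973498}{9023932094385} \approx 2.187 \cdot 10^{-7}$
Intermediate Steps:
$\frac{1}{\frac{1}{-8554793 + 6581295} + 4572557} = \frac{1}{\frac{1}{-1973498} + 4572557} = \frac{1}{- \frac{1}{1973498} + 4572557} = \frac{1}{\frac{9023932094385}{1973498}} = \frac{1973498}{9023932094385}$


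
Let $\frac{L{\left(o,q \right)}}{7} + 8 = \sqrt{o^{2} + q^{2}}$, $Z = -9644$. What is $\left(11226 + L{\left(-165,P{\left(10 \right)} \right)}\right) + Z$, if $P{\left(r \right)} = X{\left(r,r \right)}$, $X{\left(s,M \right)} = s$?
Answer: $1526 + 35 \sqrt{1093} \approx 2683.1$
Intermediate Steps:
$P{\left(r \right)} = r$
$L{\left(o,q \right)} = -56 + 7 \sqrt{o^{2} + q^{2}}$
$\left(11226 + L{\left(-165,P{\left(10 \right)} \right)}\right) + Z = \left(11226 - \left(56 - 7 \sqrt{\left(-165\right)^{2} + 10^{2}}\right)\right) - 9644 = \left(11226 - \left(56 - 7 \sqrt{27225 + 100}\right)\right) - 9644 = \left(11226 - \left(56 - 7 \sqrt{27325}\right)\right) - 9644 = \left(11226 - \left(56 - 7 \cdot 5 \sqrt{1093}\right)\right) - 9644 = \left(11226 - \left(56 - 35 \sqrt{1093}\right)\right) - 9644 = \left(11170 + 35 \sqrt{1093}\right) - 9644 = 1526 + 35 \sqrt{1093}$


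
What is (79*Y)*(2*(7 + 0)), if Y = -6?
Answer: -6636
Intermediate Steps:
(79*Y)*(2*(7 + 0)) = (79*(-6))*(2*(7 + 0)) = -948*7 = -474*14 = -6636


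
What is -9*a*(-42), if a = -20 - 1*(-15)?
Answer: -1890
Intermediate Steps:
a = -5 (a = -20 + 15 = -5)
-9*a*(-42) = -9*(-5)*(-42) = 45*(-42) = -1890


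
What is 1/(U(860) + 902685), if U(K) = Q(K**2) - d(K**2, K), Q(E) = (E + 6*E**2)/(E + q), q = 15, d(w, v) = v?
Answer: 147923/789810599395 ≈ 1.8729e-7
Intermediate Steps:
Q(E) = (E + 6*E**2)/(15 + E) (Q(E) = (E + 6*E**2)/(E + 15) = (E + 6*E**2)/(15 + E))
U(K) = -K + K**2*(1 + 6*K**2)/(15 + K**2) (U(K) = K**2*(1 + 6*K**2)/(15 + K**2) - K = -K + K**2*(1 + 6*K**2)/(15 + K**2))
1/(U(860) + 902685) = 1/(860*(-15 + 860 - 1*860**2 + 6*860**3)/(15 + 860**2) + 902685) = 1/(860*(-15 + 860 - 1*739600 + 6*636056000)/(15 + 739600) + 902685) = 1/(860*(-15 + 860 - 739600 + 3816336000)/739615 + 902685) = 1/(860*(1/739615)*3815597245 + 902685) = 1/(656282726140/147923 + 902685) = 1/(789810599395/147923) = 147923/789810599395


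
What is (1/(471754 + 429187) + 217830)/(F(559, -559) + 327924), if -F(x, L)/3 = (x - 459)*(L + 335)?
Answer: 196251978031/355983411684 ≈ 0.55130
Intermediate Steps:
F(x, L) = -3*(-459 + x)*(335 + L) (F(x, L) = -3*(x - 459)*(L + 335) = -3*(-459 + x)*(335 + L))
(1/(471754 + 429187) + 217830)/(F(559, -559) + 327924) = (1/(471754 + 429187) + 217830)/((461295 - 1005*559 + 1377*(-559) - 3*(-559)*559) + 327924) = (1/900941 + 217830)/((461295 - 561795 - 769743 + 937443) + 327924) = (1/900941 + 217830)/(67200 + 327924) = (196251978031/900941)/395124 = (196251978031/900941)*(1/395124) = 196251978031/355983411684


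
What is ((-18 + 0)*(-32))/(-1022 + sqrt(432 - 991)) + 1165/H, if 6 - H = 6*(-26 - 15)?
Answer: 1069129751/263350836 - 576*I*sqrt(559)/1045043 ≈ 4.0597 - 0.013031*I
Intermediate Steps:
H = 252 (H = 6 - 6*(-26 - 15) = 6 - 6*(-41) = 6 - 1*(-246) = 6 + 246 = 252)
((-18 + 0)*(-32))/(-1022 + sqrt(432 - 991)) + 1165/H = ((-18 + 0)*(-32))/(-1022 + sqrt(432 - 991)) + 1165/252 = (-18*(-32))/(-1022 + sqrt(-559)) + 1165*(1/252) = 576/(-1022 + I*sqrt(559)) + 1165/252 = 1165/252 + 576/(-1022 + I*sqrt(559))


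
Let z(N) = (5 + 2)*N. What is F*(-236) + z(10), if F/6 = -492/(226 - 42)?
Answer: 88694/23 ≈ 3856.3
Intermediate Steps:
F = -369/23 (F = 6*(-492/(226 - 42)) = 6*(-492/184) = 6*(-492*1/184) = 6*(-123/46) = -369/23 ≈ -16.043)
z(N) = 7*N
F*(-236) + z(10) = -369/23*(-236) + 7*10 = 87084/23 + 70 = 88694/23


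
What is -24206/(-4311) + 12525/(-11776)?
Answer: 231054581/50766336 ≈ 4.5513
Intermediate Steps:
-24206/(-4311) + 12525/(-11776) = -24206*(-1/4311) + 12525*(-1/11776) = 24206/4311 - 12525/11776 = 231054581/50766336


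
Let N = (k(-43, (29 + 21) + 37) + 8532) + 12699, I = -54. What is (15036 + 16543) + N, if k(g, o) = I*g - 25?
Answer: 55107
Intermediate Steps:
k(g, o) = -25 - 54*g (k(g, o) = -54*g - 25 = -25 - 54*g)
N = 23528 (N = ((-25 - 54*(-43)) + 8532) + 12699 = ((-25 + 2322) + 8532) + 12699 = (2297 + 8532) + 12699 = 10829 + 12699 = 23528)
(15036 + 16543) + N = (15036 + 16543) + 23528 = 31579 + 23528 = 55107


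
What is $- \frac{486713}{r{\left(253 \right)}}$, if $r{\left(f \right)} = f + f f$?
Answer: $- \frac{486713}{64262} \approx -7.5739$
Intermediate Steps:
$r{\left(f \right)} = f + f^{2}$
$- \frac{486713}{r{\left(253 \right)}} = - \frac{486713}{253 \left(1 + 253\right)} = - \frac{486713}{253 \cdot 254} = - \frac{486713}{64262}$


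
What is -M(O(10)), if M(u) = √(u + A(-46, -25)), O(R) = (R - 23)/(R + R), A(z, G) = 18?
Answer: -√1735/10 ≈ -4.1653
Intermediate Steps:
O(R) = (-23 + R)/(2*R) (O(R) = (-23 + R)/((2*R)) = (-23 + R)*(1/(2*R)) = (-23 + R)/(2*R))
M(u) = √(18 + u) (M(u) = √(u + 18) = √(18 + u))
-M(O(10)) = -√(18 + (½)*(-23 + 10)/10) = -√(18 + (½)*(⅒)*(-13)) = -√(18 - 13/20) = -√(347/20) = -√1735/10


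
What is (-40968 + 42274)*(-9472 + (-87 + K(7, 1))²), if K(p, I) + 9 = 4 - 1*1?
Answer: -1074838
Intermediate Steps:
K(p, I) = -6 (K(p, I) = -9 + (4 - 1*1) = -9 + (4 - 1) = -9 + 3 = -6)
(-40968 + 42274)*(-9472 + (-87 + K(7, 1))²) = (-40968 + 42274)*(-9472 + (-87 - 6)²) = 1306*(-9472 + (-93)²) = 1306*(-9472 + 8649) = 1306*(-823) = -1074838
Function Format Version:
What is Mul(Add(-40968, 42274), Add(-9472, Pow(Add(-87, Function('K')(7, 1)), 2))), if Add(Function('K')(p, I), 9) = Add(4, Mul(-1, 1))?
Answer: -1074838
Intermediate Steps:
Function('K')(p, I) = -6 (Function('K')(p, I) = Add(-9, Add(4, Mul(-1, 1))) = Add(-9, Add(4, -1)) = Add(-9, 3) = -6)
Mul(Add(-40968, 42274), Add(-9472, Pow(Add(-87, Function('K')(7, 1)), 2))) = Mul(Add(-40968, 42274), Add(-9472, Pow(Add(-87, -6), 2))) = Mul(1306, Add(-9472, Pow(-93, 2))) = Mul(1306, Add(-9472, 8649)) = Mul(1306, -823) = -1074838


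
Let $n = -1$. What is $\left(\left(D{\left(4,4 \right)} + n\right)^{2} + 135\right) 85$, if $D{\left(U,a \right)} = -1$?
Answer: $11815$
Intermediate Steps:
$\left(\left(D{\left(4,4 \right)} + n\right)^{2} + 135\right) 85 = \left(\left(-1 - 1\right)^{2} + 135\right) 85 = \left(\left(-2\right)^{2} + 135\right) 85 = \left(4 + 135\right) 85 = 139 \cdot 85 = 11815$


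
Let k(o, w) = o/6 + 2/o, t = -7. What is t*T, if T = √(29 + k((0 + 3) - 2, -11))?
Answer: -7*√1122/6 ≈ -39.079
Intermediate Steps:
k(o, w) = 2/o + o/6 (k(o, w) = o*(⅙) + 2/o = o/6 + 2/o = 2/o + o/6)
T = √1122/6 (T = √(29 + (2/((0 + 3) - 2) + ((0 + 3) - 2)/6)) = √(29 + (2/(3 - 2) + (3 - 2)/6)) = √(29 + (2/1 + (⅙)*1)) = √(29 + (2*1 + ⅙)) = √(29 + (2 + ⅙)) = √(29 + 13/6) = √(187/6) = √1122/6 ≈ 5.5827)
t*T = -7*√1122/6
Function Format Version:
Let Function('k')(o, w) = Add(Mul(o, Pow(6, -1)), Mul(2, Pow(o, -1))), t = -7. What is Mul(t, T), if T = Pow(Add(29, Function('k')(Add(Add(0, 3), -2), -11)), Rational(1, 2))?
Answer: Mul(Rational(-7, 6), Pow(1122, Rational(1, 2))) ≈ -39.079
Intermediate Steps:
Function('k')(o, w) = Add(Mul(2, Pow(o, -1)), Mul(Rational(1, 6), o)) (Function('k')(o, w) = Add(Mul(o, Rational(1, 6)), Mul(2, Pow(o, -1))) = Add(Mul(Rational(1, 6), o), Mul(2, Pow(o, -1))) = Add(Mul(2, Pow(o, -1)), Mul(Rational(1, 6), o)))
T = Mul(Rational(1, 6), Pow(1122, Rational(1, 2))) (T = Pow(Add(29, Add(Mul(2, Pow(Add(Add(0, 3), -2), -1)), Mul(Rational(1, 6), Add(Add(0, 3), -2)))), Rational(1, 2)) = Pow(Add(29, Add(Mul(2, Pow(Add(3, -2), -1)), Mul(Rational(1, 6), Add(3, -2)))), Rational(1, 2)) = Pow(Add(29, Add(Mul(2, Pow(1, -1)), Mul(Rational(1, 6), 1))), Rational(1, 2)) = Pow(Add(29, Add(Mul(2, 1), Rational(1, 6))), Rational(1, 2)) = Pow(Add(29, Add(2, Rational(1, 6))), Rational(1, 2)) = Pow(Add(29, Rational(13, 6)), Rational(1, 2)) = Pow(Rational(187, 6), Rational(1, 2)) = Mul(Rational(1, 6), Pow(1122, Rational(1, 2))) ≈ 5.5827)
Mul(t, T) = Mul(-7, Mul(Rational(1, 6), Pow(1122, Rational(1, 2)))) = Mul(Rational(-7, 6), Pow(1122, Rational(1, 2)))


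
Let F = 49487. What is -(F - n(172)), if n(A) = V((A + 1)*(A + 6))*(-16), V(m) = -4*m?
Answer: 1921329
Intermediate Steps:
n(A) = 64*(1 + A)*(6 + A) (n(A) = -4*(A + 1)*(A + 6)*(-16) = -4*(1 + A)*(6 + A)*(-16) = 64*(1 + A)*(6 + A))
-(F - n(172)) = -(49487 - (384 + 64*172**2 + 448*172)) = -(49487 - (384 + 64*29584 + 77056)) = -(49487 - (384 + 1893376 + 77056)) = -(49487 - 1*1970816) = -(49487 - 1970816) = -1*(-1921329) = 1921329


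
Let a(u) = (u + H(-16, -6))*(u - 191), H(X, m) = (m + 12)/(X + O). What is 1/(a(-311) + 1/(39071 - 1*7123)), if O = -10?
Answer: 415324/64889327229 ≈ 6.4005e-6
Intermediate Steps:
H(X, m) = (12 + m)/(-10 + X) (H(X, m) = (m + 12)/(X - 10) = (12 + m)/(-10 + X))
a(u) = (-191 + u)*(-3/13 + u) (a(u) = (u + (12 - 6)/(-10 - 16))*(u - 191) = (u + 6/(-26))*(-191 + u) = (u - 1/26*6)*(-191 + u) = (u - 3/13)*(-191 + u) = (-3/13 + u)*(-191 + u) = (-191 + u)*(-3/13 + u))
1/(a(-311) + 1/(39071 - 1*7123)) = 1/((573/13 + (-311)² - 2486/13*(-311)) + 1/(39071 - 1*7123)) = 1/((573/13 + 96721 + 773146/13) + 1/(39071 - 7123)) = 1/(2031092/13 + 1/31948) = 1/(64889327229/415324) = 415324/64889327229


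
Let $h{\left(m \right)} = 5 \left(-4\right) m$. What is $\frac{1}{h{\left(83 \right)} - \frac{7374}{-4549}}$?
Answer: $- \frac{4549}{7543966} \approx -0.000603$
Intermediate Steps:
$h{\left(m \right)} = - 20 m$
$\frac{1}{h{\left(83 \right)} - \frac{7374}{-4549}} = \frac{1}{\left(-20\right) 83 - \frac{7374}{-4549}} = \frac{1}{-1660 - - \frac{7374}{4549}} = \frac{1}{-1660 + \frac{7374}{4549}} = \frac{1}{- \frac{7543966}{4549}} = - \frac{4549}{7543966}$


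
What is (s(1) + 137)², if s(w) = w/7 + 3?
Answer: 962361/49 ≈ 19640.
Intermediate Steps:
s(w) = 3 + w/7 (s(w) = w*(⅐) + 3 = w/7 + 3 = 3 + w/7)
(s(1) + 137)² = ((3 + (⅐)*1) + 137)² = ((3 + ⅐) + 137)² = (22/7 + 137)² = (981/7)² = 962361/49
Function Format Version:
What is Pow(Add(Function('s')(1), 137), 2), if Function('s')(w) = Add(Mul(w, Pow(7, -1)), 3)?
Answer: Rational(962361, 49) ≈ 19640.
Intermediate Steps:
Function('s')(w) = Add(3, Mul(Rational(1, 7), w)) (Function('s')(w) = Add(Mul(w, Rational(1, 7)), 3) = Add(Mul(Rational(1, 7), w), 3) = Add(3, Mul(Rational(1, 7), w)))
Pow(Add(Function('s')(1), 137), 2) = Pow(Add(Add(3, Mul(Rational(1, 7), 1)), 137), 2) = Pow(Add(Add(3, Rational(1, 7)), 137), 2) = Pow(Add(Rational(22, 7), 137), 2) = Pow(Rational(981, 7), 2) = Rational(962361, 49)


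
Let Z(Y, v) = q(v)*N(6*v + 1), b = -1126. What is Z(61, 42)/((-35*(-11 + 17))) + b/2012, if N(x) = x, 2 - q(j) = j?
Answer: 1006249/21126 ≈ 47.631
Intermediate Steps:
q(j) = 2 - j
Z(Y, v) = (1 + 6*v)*(2 - v) (Z(Y, v) = (2 - v)*(6*v + 1) = (2 - v)*(1 + 6*v) = (1 + 6*v)*(2 - v))
Z(61, 42)/((-35*(-11 + 17))) + b/2012 = (-(1 + 6*42)*(-2 + 42))/((-35*(-11 + 17))) - 1126/2012 = (-1*(1 + 252)*40)/((-35*6)) - 1126*1/2012 = -1*253*40/(-210) - 563/1006 = -10120*(-1/210) - 563/1006 = 1012/21 - 563/1006 = 1006249/21126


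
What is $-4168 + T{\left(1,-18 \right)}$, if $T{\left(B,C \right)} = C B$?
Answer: $-4186$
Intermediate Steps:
$T{\left(B,C \right)} = B C$
$-4168 + T{\left(1,-18 \right)} = -4168 + 1 \left(-18\right) = -4168 - 18 = -4186$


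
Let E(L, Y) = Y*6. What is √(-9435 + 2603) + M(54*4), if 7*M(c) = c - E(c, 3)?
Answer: 198/7 + 4*I*√427 ≈ 28.286 + 82.656*I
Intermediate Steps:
E(L, Y) = 6*Y
M(c) = -18/7 + c/7 (M(c) = (c - 6*3)/7 = (c - 1*18)/7 = (c - 18)/7 = (-18 + c)/7 = -18/7 + c/7)
√(-9435 + 2603) + M(54*4) = √(-9435 + 2603) + (-18/7 + (54*4)/7) = √(-6832) + (-18/7 + (⅐)*216) = 4*I*√427 + (-18/7 + 216/7) = 4*I*√427 + 198/7 = 198/7 + 4*I*√427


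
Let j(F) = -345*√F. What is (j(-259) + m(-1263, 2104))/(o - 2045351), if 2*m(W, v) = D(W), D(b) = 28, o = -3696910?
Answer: -2/820323 + 115*I*√259/1914087 ≈ -2.4381e-6 + 0.00096691*I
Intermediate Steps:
m(W, v) = 14 (m(W, v) = (½)*28 = 14)
(j(-259) + m(-1263, 2104))/(o - 2045351) = (-345*I*√259 + 14)/(-3696910 - 2045351) = (-345*I*√259 + 14)/(-5742261) = (-345*I*√259 + 14)*(-1/5742261) = (14 - 345*I*√259)*(-1/5742261) = -2/820323 + 115*I*√259/1914087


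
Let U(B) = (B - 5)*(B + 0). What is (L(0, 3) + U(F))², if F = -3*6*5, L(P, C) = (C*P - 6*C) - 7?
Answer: 72675625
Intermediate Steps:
L(P, C) = -7 - 6*C + C*P (L(P, C) = (-6*C + C*P) - 7 = -7 - 6*C + C*P)
F = -90 (F = -18*5 = -90)
U(B) = B*(-5 + B) (U(B) = (-5 + B)*B = B*(-5 + B))
(L(0, 3) + U(F))² = ((-7 - 6*3 + 3*0) - 90*(-5 - 90))² = ((-7 - 18 + 0) - 90*(-95))² = (-25 + 8550)² = 8525² = 72675625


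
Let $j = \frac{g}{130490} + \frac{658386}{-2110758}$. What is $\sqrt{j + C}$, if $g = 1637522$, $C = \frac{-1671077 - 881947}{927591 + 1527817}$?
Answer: $\frac{\sqrt{138928519743236751408730062753670}}{3522395461578955} \approx 3.3462$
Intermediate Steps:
$C = - \frac{159564}{153463}$ ($C = - \frac{2553024}{2455408} = \left(-2553024\right) \frac{1}{2455408} = - \frac{159564}{153463} \approx -1.0398$)
$j = \frac{280874989378}{22952734285}$ ($j = \frac{1637522}{130490} + \frac{658386}{-2110758} = 1637522 \cdot \frac{1}{130490} + 658386 \left(- \frac{1}{2110758}\right) = \frac{818761}{65245} - \frac{109731}{351793} = \frac{280874989378}{22952734285} \approx 12.237$)
$\sqrt{j + C} = \sqrt{\frac{280874989378}{22952734285} - \frac{159564}{153463}} = \sqrt{\frac{39441488401464274}{3522395461578955}} = \frac{\sqrt{138928519743236751408730062753670}}{3522395461578955}$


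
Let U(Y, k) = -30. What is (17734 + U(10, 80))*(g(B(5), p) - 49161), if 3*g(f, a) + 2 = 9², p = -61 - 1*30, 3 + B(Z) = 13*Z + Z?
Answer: -2609640416/3 ≈ -8.6988e+8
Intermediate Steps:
B(Z) = -3 + 14*Z (B(Z) = -3 + (13*Z + Z) = -3 + 14*Z)
p = -91 (p = -61 - 30 = -91)
g(f, a) = 79/3 (g(f, a) = -⅔ + (⅓)*9² = -⅔ + (⅓)*81 = -⅔ + 27 = 79/3)
(17734 + U(10, 80))*(g(B(5), p) - 49161) = (17734 - 30)*(79/3 - 49161) = 17704*(-147404/3) = -2609640416/3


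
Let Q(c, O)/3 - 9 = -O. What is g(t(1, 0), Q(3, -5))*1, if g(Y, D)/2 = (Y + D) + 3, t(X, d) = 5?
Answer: 100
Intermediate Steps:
Q(c, O) = 27 - 3*O (Q(c, O) = 27 + 3*(-O) = 27 - 3*O)
g(Y, D) = 6 + 2*D + 2*Y (g(Y, D) = 2*((Y + D) + 3) = 2*((D + Y) + 3) = 2*(3 + D + Y) = 6 + 2*D + 2*Y)
g(t(1, 0), Q(3, -5))*1 = (6 + 2*(27 - 3*(-5)) + 2*5)*1 = (6 + 2*(27 + 15) + 10)*1 = (6 + 2*42 + 10)*1 = (6 + 84 + 10)*1 = 100*1 = 100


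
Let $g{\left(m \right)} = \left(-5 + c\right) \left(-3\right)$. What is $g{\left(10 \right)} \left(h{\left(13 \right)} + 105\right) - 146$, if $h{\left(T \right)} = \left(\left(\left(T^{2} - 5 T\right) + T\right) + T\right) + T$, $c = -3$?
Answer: $5806$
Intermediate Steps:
$h{\left(T \right)} = T^{2} - 2 T$ ($h{\left(T \right)} = \left(\left(T^{2} - 4 T\right) + T\right) + T = \left(T^{2} - 3 T\right) + T = T^{2} - 2 T$)
$g{\left(m \right)} = 24$ ($g{\left(m \right)} = \left(-5 - 3\right) \left(-3\right) = \left(-8\right) \left(-3\right) = 24$)
$g{\left(10 \right)} \left(h{\left(13 \right)} + 105\right) - 146 = 24 \left(13 \left(-2 + 13\right) + 105\right) - 146 = 24 \left(13 \cdot 11 + 105\right) - 146 = 24 \left(143 + 105\right) - 146 = 24 \cdot 248 - 146 = 5952 - 146 = 5806$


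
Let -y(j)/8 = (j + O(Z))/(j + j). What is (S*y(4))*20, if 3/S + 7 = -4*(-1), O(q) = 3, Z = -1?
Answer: 140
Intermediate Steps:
S = -1 (S = 3/(-7 - 4*(-1)) = 3/(-7 + 4) = 3/(-3) = 3*(-1/3) = -1)
y(j) = -4*(3 + j)/j (y(j) = -8*(j + 3)/(j + j) = -8*(3 + j)/(2*j) = -8*(3 + j)*1/(2*j) = -4*(3 + j)/j)
(S*y(4))*20 = -(-4 - 12/4)*20 = -(-4 - 12*1/4)*20 = -(-4 - 3)*20 = -1*(-7)*20 = 7*20 = 140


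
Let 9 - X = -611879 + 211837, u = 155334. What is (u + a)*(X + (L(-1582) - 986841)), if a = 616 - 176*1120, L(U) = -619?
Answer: 24183628530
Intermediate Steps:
X = 400051 (X = 9 - (-611879 + 211837) = 9 - 1*(-400042) = 9 + 400042 = 400051)
a = -196504 (a = 616 - 197120 = -196504)
(u + a)*(X + (L(-1582) - 986841)) = (155334 - 196504)*(400051 + (-619 - 986841)) = -41170*(400051 - 987460) = -41170*(-587409) = 24183628530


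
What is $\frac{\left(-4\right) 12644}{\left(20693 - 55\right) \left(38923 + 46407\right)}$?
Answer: $- \frac{12644}{440260135} \approx -2.8719 \cdot 10^{-5}$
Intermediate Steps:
$\frac{\left(-4\right) 12644}{\left(20693 - 55\right) \left(38923 + 46407\right)} = - \frac{50576}{20638 \cdot 85330} = - \frac{50576}{1761040540} = \left(-50576\right) \frac{1}{1761040540} = - \frac{12644}{440260135}$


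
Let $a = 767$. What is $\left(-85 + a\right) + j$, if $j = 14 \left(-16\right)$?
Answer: $458$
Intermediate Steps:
$j = -224$
$\left(-85 + a\right) + j = \left(-85 + 767\right) - 224 = 682 - 224 = 458$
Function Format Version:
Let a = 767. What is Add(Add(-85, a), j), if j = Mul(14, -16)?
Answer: 458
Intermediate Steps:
j = -224
Add(Add(-85, a), j) = Add(Add(-85, 767), -224) = Add(682, -224) = 458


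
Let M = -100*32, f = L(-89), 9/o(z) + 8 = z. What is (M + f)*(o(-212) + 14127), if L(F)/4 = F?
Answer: -2762950659/55 ≈ -5.0235e+7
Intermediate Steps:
o(z) = 9/(-8 + z)
L(F) = 4*F
f = -356 (f = 4*(-89) = -356)
M = -3200
(M + f)*(o(-212) + 14127) = (-3200 - 356)*(9/(-8 - 212) + 14127) = -3556*(9/(-220) + 14127) = -3556*(9*(-1/220) + 14127) = -3556*(-9/220 + 14127) = -3556*3107931/220 = -2762950659/55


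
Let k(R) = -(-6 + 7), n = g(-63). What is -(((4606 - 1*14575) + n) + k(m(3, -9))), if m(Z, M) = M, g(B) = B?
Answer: 10033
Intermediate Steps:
n = -63
k(R) = -1 (k(R) = -1*1 = -1)
-(((4606 - 1*14575) + n) + k(m(3, -9))) = -(((4606 - 1*14575) - 63) - 1) = -(((4606 - 14575) - 63) - 1) = -((-9969 - 63) - 1) = -(-10032 - 1) = -1*(-10033) = 10033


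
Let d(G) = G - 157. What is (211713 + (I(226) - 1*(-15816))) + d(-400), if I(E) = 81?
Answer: 227053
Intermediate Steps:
d(G) = -157 + G
(211713 + (I(226) - 1*(-15816))) + d(-400) = (211713 + (81 - 1*(-15816))) + (-157 - 400) = (211713 + (81 + 15816)) - 557 = (211713 + 15897) - 557 = 227610 - 557 = 227053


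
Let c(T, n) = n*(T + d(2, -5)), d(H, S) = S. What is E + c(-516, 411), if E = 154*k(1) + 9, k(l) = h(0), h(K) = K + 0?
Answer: -214122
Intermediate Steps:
h(K) = K
c(T, n) = n*(-5 + T) (c(T, n) = n*(T - 5) = n*(-5 + T))
k(l) = 0
E = 9 (E = 154*0 + 9 = 0 + 9 = 9)
E + c(-516, 411) = 9 + 411*(-5 - 516) = 9 + 411*(-521) = 9 - 214131 = -214122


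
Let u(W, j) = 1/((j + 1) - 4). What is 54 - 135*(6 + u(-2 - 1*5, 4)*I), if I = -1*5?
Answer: -81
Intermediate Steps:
u(W, j) = 1/(-3 + j) (u(W, j) = 1/((1 + j) - 4) = 1/(-3 + j))
I = -5
54 - 135*(6 + u(-2 - 1*5, 4)*I) = 54 - 135*(6 - 5/(-3 + 4)) = 54 - 135*(6 - 5/1) = 54 - 135*(6 + 1*(-5)) = 54 - 135*(6 - 5) = 54 - 135*1 = 54 - 135 = -81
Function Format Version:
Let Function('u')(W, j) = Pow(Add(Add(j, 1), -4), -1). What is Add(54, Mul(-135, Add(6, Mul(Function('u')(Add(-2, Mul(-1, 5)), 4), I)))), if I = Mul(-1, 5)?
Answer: -81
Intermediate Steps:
Function('u')(W, j) = Pow(Add(-3, j), -1) (Function('u')(W, j) = Pow(Add(Add(1, j), -4), -1) = Pow(Add(-3, j), -1))
I = -5
Add(54, Mul(-135, Add(6, Mul(Function('u')(Add(-2, Mul(-1, 5)), 4), I)))) = Add(54, Mul(-135, Add(6, Mul(Pow(Add(-3, 4), -1), -5)))) = Add(54, Mul(-135, Add(6, Mul(Pow(1, -1), -5)))) = Add(54, Mul(-135, Add(6, Mul(1, -5)))) = Add(54, Mul(-135, Add(6, -5))) = Add(54, Mul(-135, 1)) = Add(54, -135) = -81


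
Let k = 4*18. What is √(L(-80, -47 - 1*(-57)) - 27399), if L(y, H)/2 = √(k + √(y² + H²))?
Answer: √(-27399 + 2*√2*√(36 + 5*√65)) ≈ 165.45*I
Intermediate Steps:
k = 72
L(y, H) = 2*√(72 + √(H² + y²)) (L(y, H) = 2*√(72 + √(y² + H²)) = 2*√(72 + √(H² + y²)))
√(L(-80, -47 - 1*(-57)) - 27399) = √(2*√(72 + √((-47 - 1*(-57))² + (-80)²)) - 27399) = √(2*√(72 + √((-47 + 57)² + 6400)) - 27399) = √(2*√(72 + √(10² + 6400)) - 27399) = √(2*√(72 + √(100 + 6400)) - 27399) = √(2*√(72 + √6500) - 27399) = √(2*√(72 + 10*√65) - 27399) = √(-27399 + 2*√(72 + 10*√65))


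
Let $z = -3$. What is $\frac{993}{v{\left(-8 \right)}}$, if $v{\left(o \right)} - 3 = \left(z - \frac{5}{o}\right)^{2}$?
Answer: $\frac{63552}{553} \approx 114.92$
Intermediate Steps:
$v{\left(o \right)} = 3 + \left(-3 - \frac{5}{o}\right)^{2}$
$\frac{993}{v{\left(-8 \right)}} = \frac{993}{12 + \frac{25}{64} + \frac{30}{-8}} = \frac{993}{12 + 25 \cdot \frac{1}{64} + 30 \left(- \frac{1}{8}\right)} = \frac{993}{12 + \frac{25}{64} - \frac{15}{4}} = \frac{993}{\frac{553}{64}} = 993 \cdot \frac{64}{553} = \frac{63552}{553}$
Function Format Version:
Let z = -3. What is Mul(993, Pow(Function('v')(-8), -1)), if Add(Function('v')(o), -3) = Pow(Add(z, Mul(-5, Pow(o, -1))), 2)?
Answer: Rational(63552, 553) ≈ 114.92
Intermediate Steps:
Function('v')(o) = Add(3, Pow(Add(-3, Mul(-5, Pow(o, -1))), 2))
Mul(993, Pow(Function('v')(-8), -1)) = Mul(993, Pow(Add(12, Mul(25, Pow(-8, -2)), Mul(30, Pow(-8, -1))), -1)) = Mul(993, Pow(Add(12, Mul(25, Rational(1, 64)), Mul(30, Rational(-1, 8))), -1)) = Mul(993, Pow(Add(12, Rational(25, 64), Rational(-15, 4)), -1)) = Mul(993, Pow(Rational(553, 64), -1)) = Mul(993, Rational(64, 553)) = Rational(63552, 553)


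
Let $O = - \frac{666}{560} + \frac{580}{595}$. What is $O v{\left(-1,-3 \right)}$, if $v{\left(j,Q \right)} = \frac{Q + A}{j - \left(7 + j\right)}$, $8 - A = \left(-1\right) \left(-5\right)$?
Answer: $0$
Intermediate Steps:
$A = 3$ ($A = 8 - \left(-1\right) \left(-5\right) = 8 - 5 = 3$)
$O = - \frac{1021}{4760}$ ($O = \left(-666\right) \frac{1}{560} + 580 \cdot \frac{1}{595} = - \frac{333}{280} + \frac{116}{119} = - \frac{1021}{4760} \approx -0.2145$)
$v{\left(j,Q \right)} = - \frac{3}{7} - \frac{Q}{7}$ ($v{\left(j,Q \right)} = \frac{Q + 3}{j - \left(7 + j\right)} = \frac{3 + Q}{-7} = \left(3 + Q\right) \left(- \frac{1}{7}\right) = - \frac{3}{7} - \frac{Q}{7}$)
$O v{\left(-1,-3 \right)} = - \frac{1021 \left(- \frac{3}{7} - - \frac{3}{7}\right)}{4760} = - \frac{1021 \left(- \frac{3}{7} + \frac{3}{7}\right)}{4760} = \left(- \frac{1021}{4760}\right) 0 = 0$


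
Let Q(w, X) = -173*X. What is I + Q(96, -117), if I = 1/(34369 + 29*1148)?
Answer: 1369526302/67661 ≈ 20241.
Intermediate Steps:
I = 1/67661 (I = 1/(34369 + 33292) = 1/67661 ≈ 1.4780e-5)
I + Q(96, -117) = 1/67661 - 173*(-117) = 1/67661 + 20241 = 1369526302/67661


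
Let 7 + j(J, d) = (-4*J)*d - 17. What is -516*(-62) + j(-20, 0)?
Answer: 31968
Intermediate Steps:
j(J, d) = -24 - 4*J*d (j(J, d) = -7 + ((-4*J)*d - 17) = -7 + (-4*J*d - 17) = -7 + (-17 - 4*J*d) = -24 - 4*J*d)
-516*(-62) + j(-20, 0) = -516*(-62) + (-24 - 4*(-20)*0) = 31992 + (-24 + 0) = 31992 - 24 = 31968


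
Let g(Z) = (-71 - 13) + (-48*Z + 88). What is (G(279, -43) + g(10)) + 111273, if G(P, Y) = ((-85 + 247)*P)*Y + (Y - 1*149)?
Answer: -1832909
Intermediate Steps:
g(Z) = 4 - 48*Z (g(Z) = -84 + (88 - 48*Z) = 4 - 48*Z)
G(P, Y) = -149 + Y + 162*P*Y (G(P, Y) = (162*P)*Y + (Y - 149) = 162*P*Y + (-149 + Y) = -149 + Y + 162*P*Y)
(G(279, -43) + g(10)) + 111273 = ((-149 - 43 + 162*279*(-43)) + (4 - 48*10)) + 111273 = ((-149 - 43 - 1943514) + (4 - 480)) + 111273 = (-1943706 - 476) + 111273 = -1944182 + 111273 = -1832909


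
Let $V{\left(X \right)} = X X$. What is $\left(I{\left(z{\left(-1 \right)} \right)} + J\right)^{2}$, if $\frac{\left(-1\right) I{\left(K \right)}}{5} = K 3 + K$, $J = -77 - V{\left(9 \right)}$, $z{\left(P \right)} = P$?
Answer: $19044$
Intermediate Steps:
$V{\left(X \right)} = X^{2}$
$J = -158$ ($J = -77 - 9^{2} = -77 - 81 = -158$)
$I{\left(K \right)} = - 20 K$ ($I{\left(K \right)} = - 5 \left(K 3 + K\right) = - 5 \left(3 K + K\right) = - 5 \cdot 4 K = - 20 K$)
$\left(I{\left(z{\left(-1 \right)} \right)} + J\right)^{2} = \left(\left(-20\right) \left(-1\right) - 158\right)^{2} = \left(20 - 158\right)^{2} = \left(-138\right)^{2} = 19044$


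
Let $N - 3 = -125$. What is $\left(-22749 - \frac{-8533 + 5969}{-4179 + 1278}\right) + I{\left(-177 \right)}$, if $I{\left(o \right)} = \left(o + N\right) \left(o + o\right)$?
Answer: $\frac{241061833}{2901} \approx 83096.0$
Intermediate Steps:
$N = -122$ ($N = 3 - 125 = -122$)
$I{\left(o \right)} = 2 o \left(-122 + o\right)$ ($I{\left(o \right)} = \left(o - 122\right) \left(o + o\right) = \left(-122 + o\right) 2 o = 2 o \left(-122 + o\right)$)
$\left(-22749 - \frac{-8533 + 5969}{-4179 + 1278}\right) + I{\left(-177 \right)} = \left(-22749 - \frac{-8533 + 5969}{-4179 + 1278}\right) + 2 \left(-177\right) \left(-122 - 177\right) = \left(-22749 - - \frac{2564}{-2901}\right) + 2 \left(-177\right) \left(-299\right) = \left(-22749 - \left(-2564\right) \left(- \frac{1}{2901}\right)\right) + 105846 = \left(-22749 - \frac{2564}{2901}\right) + 105846 = - \frac{65997413}{2901} + 105846 = \frac{241061833}{2901}$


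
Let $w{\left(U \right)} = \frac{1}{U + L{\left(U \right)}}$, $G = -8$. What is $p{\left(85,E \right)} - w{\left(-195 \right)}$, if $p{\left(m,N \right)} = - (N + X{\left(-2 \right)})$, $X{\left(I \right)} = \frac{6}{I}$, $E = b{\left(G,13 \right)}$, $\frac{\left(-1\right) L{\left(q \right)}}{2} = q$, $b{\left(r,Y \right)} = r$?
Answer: $\frac{2144}{195} \approx 10.995$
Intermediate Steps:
$L{\left(q \right)} = - 2 q$
$E = -8$
$w{\left(U \right)} = - \frac{1}{U}$ ($w{\left(U \right)} = \frac{1}{U - 2 U} = \frac{1}{\left(-1\right) U} = - \frac{1}{U}$)
$p{\left(m,N \right)} = 3 - N$ ($p{\left(m,N \right)} = - (N + \frac{6}{-2}) = - (N + 6 \left(- \frac{1}{2}\right)) = - (N - 3) = - (-3 + N) = 3 - N$)
$p{\left(85,E \right)} - w{\left(-195 \right)} = \left(3 - -8\right) - - \frac{1}{-195} = \left(3 + 8\right) - \left(-1\right) \left(- \frac{1}{195}\right) = 11 - \frac{1}{195} = \frac{2144}{195}$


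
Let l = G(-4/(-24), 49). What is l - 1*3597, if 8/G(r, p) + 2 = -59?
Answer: -219425/61 ≈ -3597.1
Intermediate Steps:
G(r, p) = -8/61 (G(r, p) = 8/(-2 - 59) = 8/(-61) = 8*(-1/61) = -8/61)
l = -8/61 ≈ -0.13115
l - 1*3597 = -8/61 - 1*3597 = -8/61 - 3597 = -219425/61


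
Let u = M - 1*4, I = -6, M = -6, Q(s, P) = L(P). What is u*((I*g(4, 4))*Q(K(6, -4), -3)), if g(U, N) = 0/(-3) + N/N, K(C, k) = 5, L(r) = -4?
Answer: -240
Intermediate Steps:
Q(s, P) = -4
g(U, N) = 1 (g(U, N) = 0*(-1/3) + 1 = 0 + 1 = 1)
u = -10 (u = -6 - 1*4 = -6 - 4 = -10)
u*((I*g(4, 4))*Q(K(6, -4), -3)) = -10*(-6*1)*(-4) = -(-60)*(-4) = -10*24 = -240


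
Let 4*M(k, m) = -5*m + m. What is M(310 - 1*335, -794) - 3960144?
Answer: -3959350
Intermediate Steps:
M(k, m) = -m (M(k, m) = (-5*m + m)/4 = (-4*m)/4 = -m)
M(310 - 1*335, -794) - 3960144 = -1*(-794) - 3960144 = 794 - 3960144 = -3959350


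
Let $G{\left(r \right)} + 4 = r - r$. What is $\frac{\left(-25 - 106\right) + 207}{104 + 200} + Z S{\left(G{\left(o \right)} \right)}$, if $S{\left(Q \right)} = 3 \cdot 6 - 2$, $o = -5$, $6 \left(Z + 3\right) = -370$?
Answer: $- \frac{12413}{12} \approx -1034.4$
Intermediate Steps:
$Z = - \frac{194}{3}$ ($Z = -3 + \frac{1}{6} \left(-370\right) = -3 - \frac{185}{3} = - \frac{194}{3} \approx -64.667$)
$G{\left(r \right)} = -4$ ($G{\left(r \right)} = -4 + \left(r - r\right) = -4 + 0 = -4$)
$S{\left(Q \right)} = 16$ ($S{\left(Q \right)} = 18 - 2 = 16$)
$\frac{\left(-25 - 106\right) + 207}{104 + 200} + Z S{\left(G{\left(o \right)} \right)} = \frac{\left(-25 - 106\right) + 207}{104 + 200} - \frac{3104}{3} = \frac{-131 + 207}{304} - \frac{3104}{3} = 76 \cdot \frac{1}{304} - \frac{3104}{3} = \frac{1}{4} - \frac{3104}{3} = - \frac{12413}{12}$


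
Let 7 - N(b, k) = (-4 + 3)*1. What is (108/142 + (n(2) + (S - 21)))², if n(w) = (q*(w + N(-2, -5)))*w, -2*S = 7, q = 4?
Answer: 63824121/20164 ≈ 3165.3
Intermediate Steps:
S = -7/2 (S = -½*7 = -7/2 ≈ -3.5000)
N(b, k) = 8 (N(b, k) = 7 - (-4 + 3) = 7 - (-1) = 7 - 1*(-1) = 7 + 1 = 8)
n(w) = w*(32 + 4*w) (n(w) = (4*(w + 8))*w = (4*(8 + w))*w = (32 + 4*w)*w = w*(32 + 4*w))
(108/142 + (n(2) + (S - 21)))² = (108/142 + (4*2*(8 + 2) + (-7/2 - 21)))² = (108*(1/142) + (4*2*10 - 49/2))² = (54/71 + (80 - 49/2))² = (54/71 + 111/2)² = (7989/142)² = 63824121/20164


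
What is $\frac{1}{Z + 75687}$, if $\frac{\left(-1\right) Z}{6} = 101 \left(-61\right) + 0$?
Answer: $\frac{1}{112653} \approx 8.8768 \cdot 10^{-6}$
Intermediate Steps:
$Z = 36966$ ($Z = - 6 \left(101 \left(-61\right) + 0\right) = - 6 \left(-6161 + 0\right) = \left(-6\right) \left(-6161\right) = 36966$)
$\frac{1}{Z + 75687} = \frac{1}{36966 + 75687} = \frac{1}{112653}$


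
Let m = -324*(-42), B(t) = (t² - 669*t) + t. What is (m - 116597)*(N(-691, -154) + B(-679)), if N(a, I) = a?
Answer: -94123912858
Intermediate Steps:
B(t) = t² - 668*t
m = 13608
(m - 116597)*(N(-691, -154) + B(-679)) = (13608 - 116597)*(-691 - 679*(-668 - 679)) = -102989*(-691 - 679*(-1347)) = -102989*(-691 + 914613) = -102989*913922 = -94123912858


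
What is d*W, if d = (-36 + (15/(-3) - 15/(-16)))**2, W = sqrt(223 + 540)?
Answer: 410881*sqrt(763)/256 ≈ 44334.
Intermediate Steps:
W = sqrt(763) ≈ 27.622
d = 410881/256 (d = (-36 + (15*(-1/3) - 15*(-1/16)))**2 = (-36 + (-5 + 15/16))**2 = (-36 - 65/16)**2 = (-641/16)**2 = 410881/256 ≈ 1605.0)
d*W = 410881*sqrt(763)/256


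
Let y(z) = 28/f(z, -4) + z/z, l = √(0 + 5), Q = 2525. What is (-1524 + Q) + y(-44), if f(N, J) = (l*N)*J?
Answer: 1002 + 7*√5/220 ≈ 1002.1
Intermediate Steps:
l = √5 ≈ 2.2361
f(N, J) = J*N*√5 (f(N, J) = (√5*N)*J = (N*√5)*J = J*N*√5)
y(z) = 1 - 7*√5/(5*z) (y(z) = 28/((-4*z*√5)) + z/z = 28*(-√5/(20*z)) + 1 = -7*√5/(5*z) + 1 = 1 - 7*√5/(5*z))
(-1524 + Q) + y(-44) = (-1524 + 2525) + (-44 - 7*√5/5)/(-44) = 1001 - (-44 - 7*√5/5)/44 = 1001 + (1 + 7*√5/220) = 1002 + 7*√5/220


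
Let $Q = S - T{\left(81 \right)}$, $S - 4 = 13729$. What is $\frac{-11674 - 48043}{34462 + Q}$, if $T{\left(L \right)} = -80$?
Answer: $- \frac{59717}{48275} \approx -1.237$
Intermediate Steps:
$S = 13733$ ($S = 4 + 13729 = 13733$)
$Q = 13813$ ($Q = 13733 - -80 = 13733 + 80 = 13813$)
$\frac{-11674 - 48043}{34462 + Q} = \frac{-11674 - 48043}{34462 + 13813} = - \frac{59717}{48275}$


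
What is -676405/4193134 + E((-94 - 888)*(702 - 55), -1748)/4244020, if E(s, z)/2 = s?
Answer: -186339210613/404448739970 ≈ -0.46072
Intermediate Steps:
E(s, z) = 2*s
-676405/4193134 + E((-94 - 888)*(702 - 55), -1748)/4244020 = -676405/4193134 + (2*((-94 - 888)*(702 - 55)))/4244020 = -676405*1/4193134 + (2*(-982*647))*(1/4244020) = -676405/4193134 + (2*(-635354))*(1/4244020) = -676405/4193134 - 1270708*1/4244020 = -676405/4193134 - 317677/1061005 = -186339210613/404448739970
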